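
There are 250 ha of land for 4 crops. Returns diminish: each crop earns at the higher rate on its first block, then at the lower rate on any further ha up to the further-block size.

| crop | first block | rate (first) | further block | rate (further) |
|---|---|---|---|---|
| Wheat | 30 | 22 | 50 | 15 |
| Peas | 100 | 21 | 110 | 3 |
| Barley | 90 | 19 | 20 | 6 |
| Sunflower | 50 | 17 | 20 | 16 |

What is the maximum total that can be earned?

4980

Order all 8 blocks by rate: Wheat/tier1 22 > Peas/tier1 21 > Barley/tier1 19 > Sunflower/tier1 17 > Sunflower/tier2 16 > Wheat/tier2 15 > Barley/tier2 6 > Peas/tier2 3.
Wheat/tier1 (22): +30 ; 220 left.
Peas/tier1 (21): +100 ; 120 left.
Barley tier1 at 19: fill all 90 ; 30 left.
Sunflower/tier1: +30 of 50 at 17; pool empty.
Total = 22×30 + 21×100 + 19×90 + 17×30 = 4980.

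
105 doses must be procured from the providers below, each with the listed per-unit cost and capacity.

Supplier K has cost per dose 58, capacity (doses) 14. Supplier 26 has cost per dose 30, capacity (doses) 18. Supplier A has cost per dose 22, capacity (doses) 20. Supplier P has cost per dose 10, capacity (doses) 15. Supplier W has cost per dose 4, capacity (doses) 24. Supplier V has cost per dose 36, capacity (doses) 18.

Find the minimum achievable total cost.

2454

Fill from the cheapest provider first.
Take 24 from Supplier W at 4 → need 81 more.
Supplier P at 10: take all 15 doses → 66 still needed.
Supplier A (22): use full 20 → 46 doses to go.
Supplier 26 (30): use full 18 → 28 doses to go.
Supplier V at 36: take all 18 doses → 10 still needed.
Supplier K at 58: take 10 of its 14 → requirement met.
Cost = 24×4 + 15×10 + 20×22 + 18×30 + 18×36 + 10×58 = 2454.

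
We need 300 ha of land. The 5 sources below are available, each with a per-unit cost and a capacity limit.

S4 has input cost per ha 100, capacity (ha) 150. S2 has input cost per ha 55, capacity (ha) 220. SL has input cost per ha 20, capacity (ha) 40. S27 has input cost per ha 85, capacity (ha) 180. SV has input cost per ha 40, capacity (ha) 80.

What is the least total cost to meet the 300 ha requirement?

13900

Fill from the cheapest source first.
Take 40 from SL at 20 → need 260 more.
SV at 40: take all 80 ha → 180 still needed.
Take 180 from S2 at 55 to finish.
S27, S4: unused.
Cost = 40×20 + 80×40 + 180×55 = 13900.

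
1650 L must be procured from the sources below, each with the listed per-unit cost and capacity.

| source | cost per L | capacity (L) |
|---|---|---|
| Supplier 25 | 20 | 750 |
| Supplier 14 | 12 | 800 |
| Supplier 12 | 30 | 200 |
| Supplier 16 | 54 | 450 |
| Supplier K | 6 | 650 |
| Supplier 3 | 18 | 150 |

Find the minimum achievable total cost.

Use sources in increasing cost order.
Supplier K (6): use full 650 — 1000 L to go.
Supplier 14 (12): use full 800 — 200 L to go.
Supplier 3 at 18: take all 150 L — 50 still needed.
Take 50 from Supplier 25 at 20 to finish.
Supplier 12, Supplier 16: unused.
Cost = 650×6 + 800×12 + 150×18 + 50×20 = 17200.

17200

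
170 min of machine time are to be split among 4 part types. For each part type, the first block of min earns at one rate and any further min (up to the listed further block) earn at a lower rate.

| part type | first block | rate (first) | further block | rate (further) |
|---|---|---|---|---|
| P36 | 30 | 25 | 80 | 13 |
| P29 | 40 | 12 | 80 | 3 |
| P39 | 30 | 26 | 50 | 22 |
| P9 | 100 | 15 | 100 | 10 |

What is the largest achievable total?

Order all 8 blocks by rate: P39/tier1 26 > P36/tier1 25 > P39/tier2 22 > P9/tier1 15 > P36/tier2 13 > P29/tier1 12 > P9/tier2 10 > P29/tier2 3.
Fill P39 tier1 block (30 at 26) ; 140 left.
Fill P36 tier1 block (30 at 25) ; 110 left.
P39/tier2 (22): +50 ; 60 left.
P9/tier1: +60 of 100 at 15; pool empty.
Total = 26×30 + 25×30 + 22×50 + 15×60 = 3530.

3530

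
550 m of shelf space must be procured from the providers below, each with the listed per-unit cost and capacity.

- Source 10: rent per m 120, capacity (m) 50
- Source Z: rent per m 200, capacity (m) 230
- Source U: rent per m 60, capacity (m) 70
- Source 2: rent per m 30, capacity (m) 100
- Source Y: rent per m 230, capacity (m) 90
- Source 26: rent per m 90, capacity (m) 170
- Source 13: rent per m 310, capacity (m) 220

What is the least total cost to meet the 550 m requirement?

Cheapest first:
Source 2 (30): use full 100 ; 450 m to go.
Take 70 from Source U at 60 ; need 380 more.
Source 26 (90): use full 170 ; 210 m to go.
Take 50 from Source 10 at 120 ; need 160 more.
Source Z (200): take the remaining 160 ; done.
Source Y, Source 13: unused.
Cost = 100×30 + 70×60 + 170×90 + 50×120 + 160×200 = 60500.

60500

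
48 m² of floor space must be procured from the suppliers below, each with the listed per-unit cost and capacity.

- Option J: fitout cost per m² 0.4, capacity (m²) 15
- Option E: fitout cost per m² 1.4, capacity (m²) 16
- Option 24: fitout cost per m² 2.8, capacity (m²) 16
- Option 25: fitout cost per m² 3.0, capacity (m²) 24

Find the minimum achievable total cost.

Fill from the cheapest supplier first.
Take 15 from Option J at 0.4 ; need 33 more.
Take 16 from Option E at 1.4 ; need 17 more.
Take 16 from Option 24 at 2.8 ; need 1 more.
Take 1 from Option 25 at 3.0 to finish.
Cost = 15×0.4 + 16×1.4 + 16×2.8 + 1×3.0 = 76.2.

76.2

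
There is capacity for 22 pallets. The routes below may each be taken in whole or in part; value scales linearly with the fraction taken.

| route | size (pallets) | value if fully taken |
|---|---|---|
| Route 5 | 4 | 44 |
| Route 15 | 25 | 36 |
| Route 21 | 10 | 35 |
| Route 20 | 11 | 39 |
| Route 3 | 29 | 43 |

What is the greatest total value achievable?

107.5

Sort by value density: Route 5 44/4≈11, Route 20 39/11≈3.55, Route 21 35/10≈3.5, Route 3 43/29≈1.48, Route 15 36/25≈1.44.
All 4 pallets of Route 5 fit (value 44) → 18 remain.
Route 20: take in full, 11 pallets for value 39 → 7 left.
7 pallets left: a 7/10 share of Route 21 gives 35×7/10 = 24.5.
Total value = 107.5.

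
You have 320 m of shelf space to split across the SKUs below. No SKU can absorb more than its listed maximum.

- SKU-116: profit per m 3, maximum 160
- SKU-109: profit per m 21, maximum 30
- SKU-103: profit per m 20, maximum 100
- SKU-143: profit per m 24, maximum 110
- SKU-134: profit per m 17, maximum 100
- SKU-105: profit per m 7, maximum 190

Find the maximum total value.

6630

Rank by profit per m: SKU-143 24 > SKU-109 21 > SKU-103 20 > SKU-134 17 > SKU-105 7 > SKU-116 3.
Give SKU-143 110 to hit its cap of 110 — 210 left.
SKU-109 takes 30 to reach its cap of 30 — 180 left.
SKU-103: +100 to 100 (cap) — 80 left.
SKU-134: +80 (room for 100) → 80. Pool exhausted.
Total = 21×30 + 20×100 + 24×110 + 17×80 = 6630.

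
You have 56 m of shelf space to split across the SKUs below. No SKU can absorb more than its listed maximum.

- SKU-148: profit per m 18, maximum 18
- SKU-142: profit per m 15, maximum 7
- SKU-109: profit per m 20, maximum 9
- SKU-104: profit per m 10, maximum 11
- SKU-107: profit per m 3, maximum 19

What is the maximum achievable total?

752

Order the SKUs by profit per m: SKU-109 20 > SKU-148 18 > SKU-142 15 > SKU-104 10 > SKU-107 3.
SKU-109: +9 to 9 (cap) → 47 left.
SKU-148: +18 to 18 (cap) → 29 left.
Give SKU-142 7 to hit its cap of 7 → 22 left.
SKU-104: +11 to 11 (cap) → 11 left.
Only 11 left; SKU-107 takes them to reach 11.
Total = 18×18 + 15×7 + 20×9 + 10×11 + 3×11 = 752.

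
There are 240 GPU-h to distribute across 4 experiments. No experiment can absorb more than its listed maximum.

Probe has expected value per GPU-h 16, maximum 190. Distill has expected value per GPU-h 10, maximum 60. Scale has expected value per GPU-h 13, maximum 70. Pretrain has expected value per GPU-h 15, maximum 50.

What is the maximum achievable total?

3790

Order the experiments by expected value per GPU-h: Probe 16 > Pretrain 15 > Scale 13 > Distill 10.
Give Probe 190 to hit its cap of 190 → 50 left.
Give Pretrain 50 to hit its cap of 50 → 0 left.
Total = 16×190 + 15×50 = 3790.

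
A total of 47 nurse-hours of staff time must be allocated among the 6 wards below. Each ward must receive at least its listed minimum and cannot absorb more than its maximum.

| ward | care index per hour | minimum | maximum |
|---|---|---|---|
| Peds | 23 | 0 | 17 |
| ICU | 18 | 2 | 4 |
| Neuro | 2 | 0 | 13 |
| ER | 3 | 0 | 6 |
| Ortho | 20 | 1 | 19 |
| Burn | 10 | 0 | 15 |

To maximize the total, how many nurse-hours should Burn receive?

7

Meeting every minimum uses 0+2+0+0+1+0 = 3 nurse-hours, leaving 44.
Order the wards by care index per hour: Peds 23 > Ortho 20 > ICU 18 > Burn 10 > ER 3 > Neuro 2.
Give Peds 17 more to hit its cap of 17 ; 27 left.
Give Ortho 18 more to hit its cap of 19 ; 9 left.
Give ICU 2 more to hit its cap of 4 ; 7 left.
Only 7 left; Burn takes them to reach 7.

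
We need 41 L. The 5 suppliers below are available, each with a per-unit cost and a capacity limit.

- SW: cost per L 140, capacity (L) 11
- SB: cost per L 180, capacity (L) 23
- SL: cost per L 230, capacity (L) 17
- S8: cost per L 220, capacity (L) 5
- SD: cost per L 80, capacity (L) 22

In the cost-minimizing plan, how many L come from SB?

Cheapest first:
SD at 80: take all 22 L — 19 still needed.
SW (140): use full 11 — 8 L to go.
Take 8 from SB at 180 to finish.
S8, SL: unused.

8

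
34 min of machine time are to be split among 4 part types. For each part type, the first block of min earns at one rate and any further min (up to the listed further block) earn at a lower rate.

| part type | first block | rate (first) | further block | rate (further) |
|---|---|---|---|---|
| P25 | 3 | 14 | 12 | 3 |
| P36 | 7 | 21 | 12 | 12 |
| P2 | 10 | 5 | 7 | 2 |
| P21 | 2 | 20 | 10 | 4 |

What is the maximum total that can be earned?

423

Order all 8 blocks by rate: P36/T1 21 > P21/T1 20 > P25/T1 14 > P36/T2 12 > P2/T1 5 > P21/T2 4 > P25/T2 3 > P2/T2 2.
P36 T1 at 21: fill all 7 → 27 left.
P21 T1 at 20: fill all 2 → 25 left.
P25 T1 at 14: fill all 3 → 22 left.
Fill P36 T2 block (12 at 12) → 10 left.
P2/T1 (5): +10 → 0 left.
Total = 21×7 + 20×2 + 14×3 + 12×12 + 5×10 = 423.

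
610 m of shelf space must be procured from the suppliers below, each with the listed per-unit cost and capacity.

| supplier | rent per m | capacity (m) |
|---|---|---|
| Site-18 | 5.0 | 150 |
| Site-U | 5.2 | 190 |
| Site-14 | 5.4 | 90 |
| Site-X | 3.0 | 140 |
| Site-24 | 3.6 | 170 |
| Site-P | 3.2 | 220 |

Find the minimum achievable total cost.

Fill from the cheapest supplier first.
Site-X at 3.0: take all 140 m → 470 still needed.
Site-P at 3.2: take all 220 m → 250 still needed.
Site-24 (3.6): use full 170 → 80 m to go.
Site-18 at 5.0: take 80 of its 150 → requirement met.
Site-U, Site-14: unused.
Cost = 140×3.0 + 220×3.2 + 170×3.6 + 80×5.0 = 2136.

2136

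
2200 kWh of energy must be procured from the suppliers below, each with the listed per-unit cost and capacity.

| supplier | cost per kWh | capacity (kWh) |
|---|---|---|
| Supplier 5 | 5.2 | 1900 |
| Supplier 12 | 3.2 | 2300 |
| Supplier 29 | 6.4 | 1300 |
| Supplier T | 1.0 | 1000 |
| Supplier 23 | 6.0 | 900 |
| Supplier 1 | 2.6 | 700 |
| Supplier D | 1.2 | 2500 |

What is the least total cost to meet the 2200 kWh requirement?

Fill from the cheapest supplier first.
Supplier T (1.0): use full 1000 → 1200 kWh to go.
Take 1200 from Supplier D at 1.2 to finish.
Supplier 1, Supplier 12, Supplier 5, Supplier 23, Supplier 29: unused.
Cost = 1000×1.0 + 1200×1.2 = 2440.

2440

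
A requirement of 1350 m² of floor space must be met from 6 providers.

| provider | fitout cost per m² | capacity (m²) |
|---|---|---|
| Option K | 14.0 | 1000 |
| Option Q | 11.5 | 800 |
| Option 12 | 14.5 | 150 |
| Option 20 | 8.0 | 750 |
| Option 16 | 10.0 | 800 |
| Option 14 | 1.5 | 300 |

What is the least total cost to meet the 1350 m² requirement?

Fill from the cheapest provider first.
Option 14 (1.5): use full 300 → 1050 m² to go.
Option 20 at 8.0: take all 750 m² → 300 still needed.
Option 16 at 10.0: take 300 of its 800 → requirement met.
Option Q, Option K, Option 12: unused.
Cost = 300×1.5 + 750×8.0 + 300×10.0 = 9450.

9450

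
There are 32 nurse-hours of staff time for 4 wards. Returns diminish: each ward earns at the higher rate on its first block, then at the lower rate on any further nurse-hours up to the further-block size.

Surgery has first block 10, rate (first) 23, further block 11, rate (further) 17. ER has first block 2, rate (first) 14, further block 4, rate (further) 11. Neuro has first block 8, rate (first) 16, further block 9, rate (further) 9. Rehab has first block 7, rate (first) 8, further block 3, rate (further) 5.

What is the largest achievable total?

Order all 8 blocks by rate: Surgery/first 23 > Surgery/second 17 > Neuro/first 16 > ER/first 14 > ER/second 11 > Neuro/second 9 > Rehab/first 8 > Rehab/second 5.
Fill Surgery first block (10 at 23) → 22 left.
Surgery second at 17: fill all 11 → 11 left.
Neuro/first (16): +8 → 3 left.
Fill ER first block (2 at 14) → 1 left.
1 remain; put them into ER second at 11.
Total = 23×10 + 17×11 + 16×8 + 14×2 + 11×1 = 584.

584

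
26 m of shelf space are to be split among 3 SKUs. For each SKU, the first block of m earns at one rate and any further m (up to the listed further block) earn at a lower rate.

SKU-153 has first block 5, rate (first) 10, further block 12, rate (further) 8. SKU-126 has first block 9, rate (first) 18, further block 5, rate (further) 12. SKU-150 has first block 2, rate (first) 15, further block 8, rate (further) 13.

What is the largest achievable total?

376

Treat each block as its own option and order by rate: SKU-126/tier1 18 > SKU-150/tier1 15 > SKU-150/tier2 13 > SKU-126/tier2 12 > SKU-153/tier1 10 > SKU-153/tier2 8.
SKU-126 tier1 at 18: fill all 9 ; 17 left.
SKU-150/tier1 (15): +2 ; 15 left.
SKU-150 tier2 at 13: fill all 8 ; 7 left.
SKU-126 tier2 at 12: fill all 5 ; 2 left.
2 remain; put them into SKU-153 tier1 at 10.
Total = 18×9 + 15×2 + 13×8 + 12×5 + 10×2 = 376.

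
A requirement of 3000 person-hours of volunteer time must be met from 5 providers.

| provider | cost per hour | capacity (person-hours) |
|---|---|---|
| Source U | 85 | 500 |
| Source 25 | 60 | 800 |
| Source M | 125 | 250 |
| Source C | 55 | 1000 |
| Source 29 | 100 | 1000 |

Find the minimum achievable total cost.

Use providers in increasing cost order.
Source C at 55: take all 1000 person-hours — 2000 still needed.
Take 800 from Source 25 at 60 — need 1200 more.
Take 500 from Source U at 85 — need 700 more.
Source 29 (100): take the remaining 700 — done.
Source M: unused.
Cost = 1000×55 + 800×60 + 500×85 + 700×100 = 215500.

215500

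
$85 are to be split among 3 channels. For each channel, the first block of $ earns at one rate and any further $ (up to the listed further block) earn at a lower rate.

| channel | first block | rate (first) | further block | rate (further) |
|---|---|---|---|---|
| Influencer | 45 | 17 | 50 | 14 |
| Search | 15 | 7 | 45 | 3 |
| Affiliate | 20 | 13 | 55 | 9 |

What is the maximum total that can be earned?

1325

Treat each block as its own option and order by rate: Influencer/tier1 17 > Influencer/tier2 14 > Affiliate/tier1 13 > Affiliate/tier2 9 > Search/tier1 7 > Search/tier2 3.
Fill Influencer tier1 block (45 at 17) ; 40 left.
40 remain; put them into Influencer tier2 at 14.
Total = 17×45 + 14×40 = 1325.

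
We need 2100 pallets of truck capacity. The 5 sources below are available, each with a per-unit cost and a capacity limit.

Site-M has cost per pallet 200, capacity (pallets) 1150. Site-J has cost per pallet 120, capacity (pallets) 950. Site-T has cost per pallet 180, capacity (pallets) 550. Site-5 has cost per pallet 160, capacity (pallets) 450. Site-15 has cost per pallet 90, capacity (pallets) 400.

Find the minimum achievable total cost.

276000

Use sources in increasing cost order.
Site-15 (90): use full 400 ; 1700 pallets to go.
Site-J (120): use full 950 ; 750 pallets to go.
Take 450 from Site-5 at 160 ; need 300 more.
Site-T (180): take the remaining 300 ; done.
Site-M: unused.
Cost = 400×90 + 950×120 + 450×160 + 300×180 = 276000.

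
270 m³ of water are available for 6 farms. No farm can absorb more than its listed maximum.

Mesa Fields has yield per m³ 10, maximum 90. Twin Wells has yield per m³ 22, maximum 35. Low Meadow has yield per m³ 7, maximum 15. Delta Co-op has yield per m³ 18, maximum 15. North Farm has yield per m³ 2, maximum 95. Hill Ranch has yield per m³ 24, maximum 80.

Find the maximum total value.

Rank by yield per m³: Hill Ranch 24 > Twin Wells 22 > Delta Co-op 18 > Mesa Fields 10 > Low Meadow 7 > North Farm 2.
Hill Ranch: +80 to 80 (cap) ; 190 left.
Give Twin Wells 35 to hit its cap of 35 ; 155 left.
Give Delta Co-op 15 to hit its cap of 15 ; 140 left.
Give Mesa Fields 90 to hit its cap of 90 ; 50 left.
Low Meadow takes 15 to reach its cap of 15 ; 35 left.
Only 35 left; North Farm takes them to reach 35.
Total = 10×90 + 22×35 + 7×15 + 18×15 + 2×35 + 24×80 = 4035.

4035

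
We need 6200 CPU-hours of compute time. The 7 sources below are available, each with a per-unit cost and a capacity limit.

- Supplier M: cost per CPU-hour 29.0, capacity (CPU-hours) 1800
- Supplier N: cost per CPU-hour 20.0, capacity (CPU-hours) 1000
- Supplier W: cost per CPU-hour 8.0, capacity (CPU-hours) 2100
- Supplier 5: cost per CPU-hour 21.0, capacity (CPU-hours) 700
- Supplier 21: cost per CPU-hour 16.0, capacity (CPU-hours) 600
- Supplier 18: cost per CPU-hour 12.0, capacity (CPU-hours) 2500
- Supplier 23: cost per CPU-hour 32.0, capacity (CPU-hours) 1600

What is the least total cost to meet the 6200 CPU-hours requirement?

76400

Use sources in increasing cost order.
Supplier W (8.0): use full 2100 — 4100 CPU-hours to go.
Supplier 18 (12.0): use full 2500 — 1600 CPU-hours to go.
Supplier 21 at 16.0: take all 600 CPU-hours — 1000 still needed.
Supplier N (20.0): use full 1000 — 0 CPU-hours to go.
Supplier 5, Supplier M, Supplier 23: unused.
Cost = 2100×8.0 + 2500×12.0 + 600×16.0 + 1000×20.0 = 76400.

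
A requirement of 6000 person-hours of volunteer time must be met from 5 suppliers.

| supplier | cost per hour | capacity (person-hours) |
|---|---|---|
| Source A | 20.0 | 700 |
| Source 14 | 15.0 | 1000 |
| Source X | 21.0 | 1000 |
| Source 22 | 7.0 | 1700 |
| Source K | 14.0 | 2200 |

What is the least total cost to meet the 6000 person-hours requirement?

Cheapest first:
Take 1700 from Source 22 at 7.0 ; need 4300 more.
Take 2200 from Source K at 14.0 ; need 2100 more.
Source 14 at 15.0: take all 1000 person-hours ; 1100 still needed.
Source A (20.0): use full 700 ; 400 person-hours to go.
Take 400 from Source X at 21.0 to finish.
Cost = 1700×7.0 + 2200×14.0 + 1000×15.0 + 700×20.0 + 400×21.0 = 80100.

80100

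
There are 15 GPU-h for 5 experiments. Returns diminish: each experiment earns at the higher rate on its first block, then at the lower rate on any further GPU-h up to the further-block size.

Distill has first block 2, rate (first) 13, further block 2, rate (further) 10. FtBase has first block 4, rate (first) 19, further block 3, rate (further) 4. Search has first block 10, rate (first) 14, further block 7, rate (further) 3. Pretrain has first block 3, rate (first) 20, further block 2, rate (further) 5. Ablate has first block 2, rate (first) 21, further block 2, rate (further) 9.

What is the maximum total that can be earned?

Treat each block as its own option and order by rate: Ablate/tier1 21 > Pretrain/tier1 20 > FtBase/tier1 19 > Search/tier1 14 > Distill/tier1 13 > Distill/tier2 10 > Ablate/tier2 9 > Pretrain/tier2 5 > FtBase/tier2 4 > Search/tier2 3.
Ablate/tier1 (21): +2 ; 13 left.
Pretrain tier1 at 20: fill all 3 ; 10 left.
FtBase/tier1 (19): +4 ; 6 left.
6 remain; put them into Search tier1 at 14.
Total = 21×2 + 20×3 + 19×4 + 14×6 = 262.

262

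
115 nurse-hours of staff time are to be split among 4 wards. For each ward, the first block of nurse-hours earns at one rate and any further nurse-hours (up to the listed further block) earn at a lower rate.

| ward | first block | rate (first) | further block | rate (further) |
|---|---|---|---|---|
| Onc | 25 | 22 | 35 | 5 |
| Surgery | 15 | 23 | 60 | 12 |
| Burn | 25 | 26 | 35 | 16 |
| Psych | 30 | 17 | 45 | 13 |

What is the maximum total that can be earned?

2375

Rank every tier by rate: Burn/first 26 > Surgery/first 23 > Onc/first 22 > Psych/first 17 > Burn/second 16 > Psych/second 13 > Surgery/second 12 > Onc/second 5.
Burn/first (26): +25 — 90 left.
Fill Surgery first block (15 at 23) — 75 left.
Fill Onc first block (25 at 22) — 50 left.
Psych first at 17: fill all 30 — 20 left.
20 remain; put them into Burn second at 16.
Total = 26×25 + 23×15 + 22×25 + 17×30 + 16×20 = 2375.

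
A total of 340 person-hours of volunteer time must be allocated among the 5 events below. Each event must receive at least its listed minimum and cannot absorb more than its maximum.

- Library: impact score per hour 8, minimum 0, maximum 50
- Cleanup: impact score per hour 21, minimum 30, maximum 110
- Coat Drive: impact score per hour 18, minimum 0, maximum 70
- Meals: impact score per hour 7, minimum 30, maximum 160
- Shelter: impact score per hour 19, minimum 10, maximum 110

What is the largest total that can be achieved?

6030

Meeting every minimum uses 0+30+0+30+10 = 70 person-hours, leaving 270.
Rank by impact score per hour: Cleanup 21 > Shelter 19 > Coat Drive 18 > Library 8 > Meals 7.
Cleanup takes 80 more to reach its cap of 110 ; 190 left.
Shelter takes 100 more to reach its cap of 110 ; 90 left.
Give Coat Drive 70 more to hit its cap of 70 ; 20 left.
Library: +20 (room for 50) → 20. Pool exhausted.
Total = 8×20 + 21×110 + 18×70 + 7×30 + 19×110 = 6030.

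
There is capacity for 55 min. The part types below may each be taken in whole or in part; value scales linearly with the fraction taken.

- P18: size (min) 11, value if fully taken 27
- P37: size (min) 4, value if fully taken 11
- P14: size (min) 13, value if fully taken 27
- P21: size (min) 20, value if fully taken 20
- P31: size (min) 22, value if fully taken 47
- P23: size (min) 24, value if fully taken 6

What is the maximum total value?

Rank by value-to-size ratio: P37 11/4≈2.75, P18 27/11≈2.45, P31 47/22≈2.14, P14 27/13≈2.08, P21 20/20≈1, P23 6/24≈0.25.
All 4 min of P37 fit (value 11) — 51 remain.
Take all of P18 (11 min, value 27) — 40 min left.
P31: take in full, 22 min for value 47 — 18 left.
All 13 min of P14 fit (value 27) — 5 remain.
Fill the last 5 min with part of P21: 5/20 of it earns 5.
Total value = 117.

117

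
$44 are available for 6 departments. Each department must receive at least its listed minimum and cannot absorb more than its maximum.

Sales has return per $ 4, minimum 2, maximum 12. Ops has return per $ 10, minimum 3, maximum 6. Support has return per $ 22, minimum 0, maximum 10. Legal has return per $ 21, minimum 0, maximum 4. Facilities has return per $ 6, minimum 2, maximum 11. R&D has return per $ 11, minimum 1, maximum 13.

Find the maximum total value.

Meeting every minimum uses 2+3+0+0+2+1 = 8 $, leaving 36.
Order the departments by return per $: Support 22 > Legal 21 > R&D 11 > Ops 10 > Facilities 6 > Sales 4.
Support: +10 to 10 (cap) → 26 left.
Give Legal 4 more to hit its cap of 4 → 22 left.
R&D: +12 to 13 (cap) → 10 left.
Ops takes 3 more to reach its cap of 6 → 7 left.
Only 7 left; Facilities takes them to reach 9.
Total = 4×2 + 10×6 + 22×10 + 21×4 + 6×9 + 11×13 = 569.

569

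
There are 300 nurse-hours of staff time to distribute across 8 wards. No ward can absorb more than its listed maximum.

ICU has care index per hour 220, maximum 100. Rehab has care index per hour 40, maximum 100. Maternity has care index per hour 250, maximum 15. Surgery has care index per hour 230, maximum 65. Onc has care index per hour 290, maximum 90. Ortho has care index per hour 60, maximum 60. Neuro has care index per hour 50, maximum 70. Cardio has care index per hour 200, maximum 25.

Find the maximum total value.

72100

Rank by care index per hour: Onc 290 > Maternity 250 > Surgery 230 > ICU 220 > Cardio 200 > Ortho 60 > Neuro 50 > Rehab 40.
Onc: +90 to 90 (cap) ; 210 left.
Maternity takes 15 to reach its cap of 15 ; 195 left.
Surgery takes 65 to reach its cap of 65 ; 130 left.
ICU: +100 to 100 (cap) ; 30 left.
Give Cardio 25 to hit its cap of 25 ; 5 left.
Ortho: +5 (room for 60) → 5. Pool exhausted.
Total = 220×100 + 250×15 + 230×65 + 290×90 + 60×5 + 200×25 = 72100.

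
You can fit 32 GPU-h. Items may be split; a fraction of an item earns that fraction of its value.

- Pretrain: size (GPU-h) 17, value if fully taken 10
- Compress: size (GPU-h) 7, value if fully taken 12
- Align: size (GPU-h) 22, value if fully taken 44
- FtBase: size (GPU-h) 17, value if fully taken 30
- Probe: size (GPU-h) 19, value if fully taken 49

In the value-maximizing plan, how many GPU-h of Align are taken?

Sort by value density: Probe 49/19≈2.58, Align 44/22≈2, FtBase 30/17≈1.76, Compress 12/7≈1.71, Pretrain 10/17≈0.588.
Probe: take in full, 19 GPU-h for value 49 → 13 left.
Fill the last 13 GPU-h with part of Align: 13/22 of it earns 26.

13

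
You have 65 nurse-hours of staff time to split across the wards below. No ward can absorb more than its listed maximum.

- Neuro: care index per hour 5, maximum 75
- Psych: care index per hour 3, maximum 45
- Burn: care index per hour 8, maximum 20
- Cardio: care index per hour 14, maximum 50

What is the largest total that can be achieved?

Highest care index per hour first: Cardio 14 > Burn 8 > Neuro 5 > Psych 3.
Give Cardio 50 to hit its cap of 50 ; 15 left.
Burn: +15 (room for 20) → 15. Pool exhausted.
Total = 8×15 + 14×50 = 820.

820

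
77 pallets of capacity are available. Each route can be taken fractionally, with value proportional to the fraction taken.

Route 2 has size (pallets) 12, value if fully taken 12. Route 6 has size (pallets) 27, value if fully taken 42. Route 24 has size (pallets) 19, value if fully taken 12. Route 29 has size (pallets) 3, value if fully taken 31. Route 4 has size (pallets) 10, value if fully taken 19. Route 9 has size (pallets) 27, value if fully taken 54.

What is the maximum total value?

156

Sort by value density: Route 29 31/3≈10.3, Route 9 54/27≈2, Route 4 19/10≈1.9, Route 6 42/27≈1.56, Route 2 12/12≈1, Route 24 12/19≈0.632.
Route 29: take in full, 3 pallets for value 31 ; 74 left.
Route 9: take in full, 27 pallets for value 54 ; 47 left.
Route 4: take in full, 10 pallets for value 19 ; 37 left.
Route 6: take in full, 27 pallets for value 42 ; 10 left.
10 pallets left: a 10/12 share of Route 2 gives 12×10/12 = 10.
Total value = 156.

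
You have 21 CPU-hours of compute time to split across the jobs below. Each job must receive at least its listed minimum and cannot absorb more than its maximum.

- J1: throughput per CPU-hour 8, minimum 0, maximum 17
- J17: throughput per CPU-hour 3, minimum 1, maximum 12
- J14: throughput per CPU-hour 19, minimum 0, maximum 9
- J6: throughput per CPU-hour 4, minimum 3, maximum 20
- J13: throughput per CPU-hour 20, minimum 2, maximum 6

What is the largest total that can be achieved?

Meeting every minimum uses 0+1+0+3+2 = 6 CPU-hours, leaving 15.
Rank by throughput per CPU-hour: J13 20 > J14 19 > J1 8 > J6 4 > J17 3.
Give J13 4 more to hit its cap of 6 — 11 left.
J14: +9 to 9 (cap) — 2 left.
Only 2 left; J1 takes them to reach 2.
Total = 8×2 + 3×1 + 19×9 + 4×3 + 20×6 = 322.

322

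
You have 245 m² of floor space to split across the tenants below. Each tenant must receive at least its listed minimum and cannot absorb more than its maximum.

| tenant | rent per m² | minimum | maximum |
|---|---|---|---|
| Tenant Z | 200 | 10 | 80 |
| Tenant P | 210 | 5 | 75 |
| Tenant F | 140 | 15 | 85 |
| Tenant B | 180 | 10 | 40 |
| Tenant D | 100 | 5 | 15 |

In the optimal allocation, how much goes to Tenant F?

Meeting every minimum uses 10+5+15+10+5 = 45 m², leaving 200.
Highest rent per m² first: Tenant P 210 > Tenant Z 200 > Tenant B 180 > Tenant F 140 > Tenant D 100.
Tenant P: +70 to 75 (cap) → 130 left.
Tenant Z takes 70 more to reach its cap of 80 → 60 left.
Tenant B: +30 to 40 (cap) → 30 left.
Tenant F has room for 70 more but only 30 remain, so it gets 45.

45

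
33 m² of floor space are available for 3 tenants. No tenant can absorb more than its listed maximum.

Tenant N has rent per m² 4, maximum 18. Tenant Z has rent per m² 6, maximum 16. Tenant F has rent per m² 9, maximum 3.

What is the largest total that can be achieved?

Highest rent per m² first: Tenant F 9 > Tenant Z 6 > Tenant N 4.
Tenant F takes 3 to reach its cap of 3 ; 30 left.
Give Tenant Z 16 to hit its cap of 16 ; 14 left.
Only 14 left; Tenant N takes them to reach 14.
Total = 4×14 + 6×16 + 9×3 = 179.

179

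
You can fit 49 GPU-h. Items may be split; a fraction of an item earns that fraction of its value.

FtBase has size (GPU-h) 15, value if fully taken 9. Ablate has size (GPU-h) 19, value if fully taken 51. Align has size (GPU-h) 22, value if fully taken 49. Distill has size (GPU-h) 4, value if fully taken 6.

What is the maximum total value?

Best value per unit of size first: Ablate 51/19≈2.68, Align 49/22≈2.23, Distill 6/4≈1.5, FtBase 9/15≈0.6.
Ablate: take in full, 19 GPU-h for value 51 → 30 left.
All 22 GPU-h of Align fit (value 49) → 8 remain.
Take all of Distill (4 GPU-h, value 6) → 4 GPU-h left.
Fill the last 4 GPU-h with part of FtBase: 4/15 of it earns 2.4.
Total value = 108.4.

108.4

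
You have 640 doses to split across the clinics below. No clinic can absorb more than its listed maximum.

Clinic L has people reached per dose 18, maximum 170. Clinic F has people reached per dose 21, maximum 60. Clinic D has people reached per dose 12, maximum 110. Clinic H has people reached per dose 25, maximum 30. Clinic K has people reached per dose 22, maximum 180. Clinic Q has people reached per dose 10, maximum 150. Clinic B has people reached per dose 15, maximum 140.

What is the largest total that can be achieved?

Highest people reached per dose first: Clinic H 25 > Clinic K 22 > Clinic F 21 > Clinic L 18 > Clinic B 15 > Clinic D 12 > Clinic Q 10.
Clinic H: +30 to 30 (cap) ; 610 left.
Give Clinic K 180 to hit its cap of 180 ; 430 left.
Clinic F: +60 to 60 (cap) ; 370 left.
Clinic L: +170 to 170 (cap) ; 200 left.
Clinic B: +140 to 140 (cap) ; 60 left.
Clinic D: +60 (room for 110) → 60. Pool exhausted.
Total = 18×170 + 21×60 + 12×60 + 25×30 + 22×180 + 15×140 = 11850.

11850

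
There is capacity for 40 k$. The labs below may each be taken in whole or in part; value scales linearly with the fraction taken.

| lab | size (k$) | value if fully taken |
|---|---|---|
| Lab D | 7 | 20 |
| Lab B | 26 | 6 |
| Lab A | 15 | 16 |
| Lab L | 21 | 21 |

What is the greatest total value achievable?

54

Best value per unit of size first: Lab D 20/7≈2.86, Lab A 16/15≈1.07, Lab L 21/21≈1, Lab B 6/26≈0.231.
All 7 k$ of Lab D fit (value 20) ; 33 remain.
Lab A: take in full, 15 k$ for value 16 ; 18 left.
Only 18 k$ remain; take 18/21 of Lab L for value 21×18/21 = 18.
Total value = 54.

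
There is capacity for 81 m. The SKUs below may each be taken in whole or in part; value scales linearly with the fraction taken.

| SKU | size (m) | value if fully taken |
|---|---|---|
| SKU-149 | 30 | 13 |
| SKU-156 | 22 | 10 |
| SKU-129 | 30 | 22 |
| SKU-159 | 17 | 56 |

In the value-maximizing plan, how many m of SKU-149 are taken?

12

Best value per unit of size first: SKU-159 56/17≈3.29, SKU-129 22/30≈0.733, SKU-156 10/22≈0.455, SKU-149 13/30≈0.433.
SKU-159: take in full, 17 m for value 56 → 64 left.
All 30 m of SKU-129 fit (value 22) → 34 remain.
SKU-156: take in full, 22 m for value 10 → 12 left.
Fill the last 12 m with part of SKU-149: 12/30 of it earns 5.2.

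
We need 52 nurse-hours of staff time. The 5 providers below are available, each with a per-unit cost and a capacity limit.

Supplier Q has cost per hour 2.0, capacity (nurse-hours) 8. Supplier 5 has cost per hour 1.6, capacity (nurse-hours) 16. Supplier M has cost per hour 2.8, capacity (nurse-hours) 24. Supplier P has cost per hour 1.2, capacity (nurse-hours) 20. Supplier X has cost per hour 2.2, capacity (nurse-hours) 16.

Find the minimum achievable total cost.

83.2

Fill from the cheapest provider first.
Take 20 from Supplier P at 1.2 → need 32 more.
Take 16 from Supplier 5 at 1.6 → need 16 more.
Take 8 from Supplier Q at 2.0 → need 8 more.
Supplier X (2.2): take the remaining 8 → done.
Supplier M: unused.
Cost = 20×1.2 + 16×1.6 + 8×2.0 + 8×2.2 = 83.2.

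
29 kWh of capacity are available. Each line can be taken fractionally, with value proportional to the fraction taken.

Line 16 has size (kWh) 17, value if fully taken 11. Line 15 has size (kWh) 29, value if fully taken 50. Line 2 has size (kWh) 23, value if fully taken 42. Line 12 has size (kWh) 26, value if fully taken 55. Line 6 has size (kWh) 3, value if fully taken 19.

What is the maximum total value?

74

Rank by value-to-size ratio: Line 6 19/3≈6.33, Line 12 55/26≈2.12, Line 2 42/23≈1.83, Line 15 50/29≈1.72, Line 16 11/17≈0.647.
Line 6: take in full, 3 kWh for value 19 — 26 left.
All 26 kWh of Line 12 fit (value 55) — 0 remain.
Total value = 74.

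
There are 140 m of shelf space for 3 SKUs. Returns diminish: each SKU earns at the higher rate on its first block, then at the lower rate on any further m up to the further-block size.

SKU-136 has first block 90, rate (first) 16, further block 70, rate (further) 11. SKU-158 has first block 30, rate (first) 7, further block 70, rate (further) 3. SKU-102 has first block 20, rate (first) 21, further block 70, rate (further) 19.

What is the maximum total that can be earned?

Rank every tier by rate: SKU-102/tier1 21 > SKU-102/tier2 19 > SKU-136/tier1 16 > SKU-136/tier2 11 > SKU-158/tier1 7 > SKU-158/tier2 3.
SKU-102/tier1 (21): +20 ; 120 left.
SKU-102/tier2 (19): +70 ; 50 left.
50 remain; put them into SKU-136 tier1 at 16.
Total = 21×20 + 19×70 + 16×50 = 2550.

2550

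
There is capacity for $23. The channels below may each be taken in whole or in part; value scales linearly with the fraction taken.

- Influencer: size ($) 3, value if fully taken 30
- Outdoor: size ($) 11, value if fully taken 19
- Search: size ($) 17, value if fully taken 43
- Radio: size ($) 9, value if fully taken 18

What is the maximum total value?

79

Rank by value-to-size ratio: Influencer 30/3≈10, Search 43/17≈2.53, Radio 18/9≈2, Outdoor 19/11≈1.73.
Take all of Influencer (3 $, value 30) — 20 $ left.
Take all of Search (17 $, value 43) — 3 $ left.
3 $ left: a 3/9 share of Radio gives 18×3/9 = 6.
Total value = 79.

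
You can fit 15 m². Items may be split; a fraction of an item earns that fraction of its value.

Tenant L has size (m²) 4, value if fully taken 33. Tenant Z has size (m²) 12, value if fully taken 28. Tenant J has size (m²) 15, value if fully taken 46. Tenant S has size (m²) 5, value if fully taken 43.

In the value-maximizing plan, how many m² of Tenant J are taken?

Best value per unit of size first: Tenant S 43/5≈8.6, Tenant L 33/4≈8.25, Tenant J 46/15≈3.07, Tenant Z 28/12≈2.33.
All 5 m² of Tenant S fit (value 43) ; 10 remain.
All 4 m² of Tenant L fit (value 33) ; 6 remain.
Fill the last 6 m² with part of Tenant J: 6/15 of it earns 18.4.

6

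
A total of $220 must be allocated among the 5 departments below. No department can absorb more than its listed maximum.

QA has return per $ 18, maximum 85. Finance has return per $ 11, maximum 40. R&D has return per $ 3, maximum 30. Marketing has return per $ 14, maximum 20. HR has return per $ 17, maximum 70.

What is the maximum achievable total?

Highest return per $ first: QA 18 > HR 17 > Marketing 14 > Finance 11 > R&D 3.
Give QA 85 to hit its cap of 85 ; 135 left.
HR: +70 to 70 (cap) ; 65 left.
Give Marketing 20 to hit its cap of 20 ; 45 left.
Give Finance 40 to hit its cap of 40 ; 5 left.
R&D: +5 (room for 30) → 5. Pool exhausted.
Total = 18×85 + 11×40 + 3×5 + 14×20 + 17×70 = 3455.

3455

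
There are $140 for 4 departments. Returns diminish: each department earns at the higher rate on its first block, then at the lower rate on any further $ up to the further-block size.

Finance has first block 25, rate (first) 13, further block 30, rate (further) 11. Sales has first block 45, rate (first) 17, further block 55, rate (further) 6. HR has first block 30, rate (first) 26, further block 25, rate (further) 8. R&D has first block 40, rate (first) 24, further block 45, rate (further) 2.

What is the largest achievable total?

2830

Order all 8 blocks by rate: HR/tier1 26 > R&D/tier1 24 > Sales/tier1 17 > Finance/tier1 13 > Finance/tier2 11 > HR/tier2 8 > Sales/tier2 6 > R&D/tier2 2.
Fill HR tier1 block (30 at 26) ; 110 left.
Fill R&D tier1 block (40 at 24) ; 70 left.
Fill Sales tier1 block (45 at 17) ; 25 left.
Finance/tier1 (13): +25 ; 0 left.
Total = 26×30 + 24×40 + 17×45 + 13×25 = 2830.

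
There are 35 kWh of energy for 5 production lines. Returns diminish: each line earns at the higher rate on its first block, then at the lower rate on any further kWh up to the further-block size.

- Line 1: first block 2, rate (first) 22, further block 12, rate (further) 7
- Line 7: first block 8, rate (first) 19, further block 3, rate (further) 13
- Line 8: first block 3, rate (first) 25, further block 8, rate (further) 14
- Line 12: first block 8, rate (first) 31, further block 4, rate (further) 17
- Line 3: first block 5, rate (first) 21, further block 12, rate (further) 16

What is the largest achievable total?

772

Order all 10 blocks by rate: Line 12/first 31 > Line 8/first 25 > Line 1/first 22 > Line 3/first 21 > Line 7/first 19 > Line 12/second 17 > Line 3/second 16 > Line 8/second 14 > Line 7/second 13 > Line 1/second 7.
Line 12 first at 31: fill all 8 ; 27 left.
Line 8 first at 25: fill all 3 ; 24 left.
Fill Line 1 first block (2 at 22) ; 22 left.
Line 3/first (21): +5 ; 17 left.
Line 7/first (19): +8 ; 9 left.
Fill Line 12 second block (4 at 17) ; 5 left.
5 remain; put them into Line 3 second at 16.
Total = 31×8 + 25×3 + 22×2 + 21×5 + 19×8 + 17×4 + 16×5 = 772.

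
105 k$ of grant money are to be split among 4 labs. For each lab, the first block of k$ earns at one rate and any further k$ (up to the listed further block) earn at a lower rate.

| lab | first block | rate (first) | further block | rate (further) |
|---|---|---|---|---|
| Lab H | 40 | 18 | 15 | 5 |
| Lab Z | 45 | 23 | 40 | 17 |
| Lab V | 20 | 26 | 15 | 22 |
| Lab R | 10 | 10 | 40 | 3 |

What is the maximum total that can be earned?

Order all 8 blocks by rate: Lab V/T1 26 > Lab Z/T1 23 > Lab V/T2 22 > Lab H/T1 18 > Lab Z/T2 17 > Lab R/T1 10 > Lab H/T2 5 > Lab R/T2 3.
Lab V T1 at 26: fill all 20 — 85 left.
Lab Z T1 at 23: fill all 45 — 40 left.
Lab V/T2 (22): +15 — 25 left.
Lab H T1 at 18: only 25 left, fill 25.
Total = 26×20 + 23×45 + 22×15 + 18×25 = 2335.

2335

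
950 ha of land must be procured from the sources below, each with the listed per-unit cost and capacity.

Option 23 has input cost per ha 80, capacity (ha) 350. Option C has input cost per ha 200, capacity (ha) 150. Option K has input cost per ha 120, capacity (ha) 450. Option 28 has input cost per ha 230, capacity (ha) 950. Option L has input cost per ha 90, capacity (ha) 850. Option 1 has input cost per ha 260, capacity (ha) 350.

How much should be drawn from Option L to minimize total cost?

600

Fill from the cheapest source first.
Option 23 at 80: take all 350 ha → 600 still needed.
Option L (90): take the remaining 600 → done.
Option K, Option C, Option 28, Option 1: unused.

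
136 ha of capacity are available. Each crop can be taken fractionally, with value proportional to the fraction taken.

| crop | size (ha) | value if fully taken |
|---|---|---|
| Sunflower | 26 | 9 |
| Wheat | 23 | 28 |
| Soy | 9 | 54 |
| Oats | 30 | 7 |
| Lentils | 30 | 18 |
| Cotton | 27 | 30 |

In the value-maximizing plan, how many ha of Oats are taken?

Rank by value-to-size ratio: Soy 54/9≈6, Wheat 28/23≈1.22, Cotton 30/27≈1.11, Lentils 18/30≈0.6, Sunflower 9/26≈0.346, Oats 7/30≈0.233.
All 9 ha of Soy fit (value 54) ; 127 remain.
Wheat: take in full, 23 ha for value 28 ; 104 left.
All 27 ha of Cotton fit (value 30) ; 77 remain.
Lentils: take in full, 30 ha for value 18 ; 47 left.
Take all of Sunflower (26 ha, value 9) ; 21 ha left.
21 ha left: a 21/30 share of Oats gives 7×21/30 = 4.9.

21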